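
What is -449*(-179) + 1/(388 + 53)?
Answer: 35443612/441 ≈ 80371.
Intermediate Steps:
-449*(-179) + 1/(388 + 53) = 80371 + 1/441 = 35443612/441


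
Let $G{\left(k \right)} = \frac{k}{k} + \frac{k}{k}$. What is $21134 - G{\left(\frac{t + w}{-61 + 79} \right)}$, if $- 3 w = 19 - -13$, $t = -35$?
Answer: $21132$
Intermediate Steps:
$w = - \frac{32}{3}$ ($w = - \frac{19 - -13}{3} = - \frac{19 + 13}{3} = \left(- \frac{1}{3}\right) 32 = - \frac{32}{3} \approx -10.667$)
$G{\left(k \right)} = 2$ ($G{\left(k \right)} = 1 + 1 = 2$)
$21134 - G{\left(\frac{t + w}{-61 + 79} \right)} = 21134 - 2 = 21132$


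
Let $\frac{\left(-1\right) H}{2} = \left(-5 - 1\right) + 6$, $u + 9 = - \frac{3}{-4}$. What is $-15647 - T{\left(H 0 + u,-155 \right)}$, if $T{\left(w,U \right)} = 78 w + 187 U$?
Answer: $\frac{27963}{2} \approx 13982.0$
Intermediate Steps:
$u = - \frac{33}{4}$ ($u = -9 - \frac{3}{-4} = -9 - - \frac{3}{4} = -9 + \frac{3}{4} = - \frac{33}{4} \approx -8.25$)
$H = 0$ ($H = - 2 \left(\left(-5 - 1\right) + 6\right) = - 2 \left(-6 + 6\right) = \left(-2\right) 0 = 0$)
$-15647 - T{\left(H 0 + u,-155 \right)} = -15647 - \left(78 \left(0 \cdot 0 - \frac{33}{4}\right) + 187 \left(-155\right)\right) = -15647 - \left(78 \left(0 - \frac{33}{4}\right) - 28985\right) = -15647 - \left(78 \left(- \frac{33}{4}\right) - 28985\right) = -15647 - \left(- \frac{1287}{2} - 28985\right) = -15647 - - \frac{59257}{2} = -15647 + \frac{59257}{2} = \frac{27963}{2}$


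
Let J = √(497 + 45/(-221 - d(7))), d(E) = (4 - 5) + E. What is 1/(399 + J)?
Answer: 90573/36025853 - √25599698/36025853 ≈ 0.0023737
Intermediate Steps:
d(E) = -1 + E
J = √25599698/227 (J = √(497 + 45/(-221 - (-1 + 7))) = √(497 + 45/(-221 - 1*6)) = √(497 + 45/(-221 - 6)) = √(497 + 45/(-227)) = √(497 + 45*(-1/227)) = √(497 - 45/227) = √(112774/227) = √25599698/227 ≈ 22.289)
1/(399 + J) = 1/(399 + √25599698/227)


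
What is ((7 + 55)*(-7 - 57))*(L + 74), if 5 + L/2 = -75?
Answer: 341248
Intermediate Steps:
L = -160 (L = -10 + 2*(-75) = -10 - 150 = -160)
((7 + 55)*(-7 - 57))*(L + 74) = ((7 + 55)*(-7 - 57))*(-160 + 74) = (62*(-64))*(-86) = -3968*(-86) = 341248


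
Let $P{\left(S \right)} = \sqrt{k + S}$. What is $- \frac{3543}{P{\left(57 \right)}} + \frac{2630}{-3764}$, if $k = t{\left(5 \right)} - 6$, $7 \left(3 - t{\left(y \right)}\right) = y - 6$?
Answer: $- \frac{1315}{1882} - \frac{3543 \sqrt{2653}}{379} \approx -482.2$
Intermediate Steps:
$t{\left(y \right)} = \frac{27}{7} - \frac{y}{7}$ ($t{\left(y \right)} = 3 - \frac{y - 6}{7} = 3 - \frac{-6 + y}{7} = 3 - \left(- \frac{6}{7} + \frac{y}{7}\right) = \frac{27}{7} - \frac{y}{7}$)
$k = - \frac{20}{7}$ ($k = \left(\frac{27}{7} - \frac{5}{7}\right) - 6 = \frac{22}{7} - 6 = - \frac{20}{7} \approx -2.8571$)
$P{\left(S \right)} = \sqrt{- \frac{20}{7} + S}$
$- \frac{3543}{P{\left(57 \right)}} + \frac{2630}{-3764} = - \frac{3543}{\frac{1}{7} \sqrt{-140 + 49 \cdot 57}} + \frac{2630}{-3764} = - \frac{3543}{\frac{1}{7} \sqrt{-140 + 2793}} + 2630 \left(- \frac{1}{3764}\right) = - \frac{3543}{\frac{1}{7} \sqrt{2653}} - \frac{1315}{1882} = - 3543 \frac{\sqrt{2653}}{379} - \frac{1315}{1882} = - \frac{3543 \sqrt{2653}}{379} - \frac{1315}{1882} = - \frac{1315}{1882} - \frac{3543 \sqrt{2653}}{379}$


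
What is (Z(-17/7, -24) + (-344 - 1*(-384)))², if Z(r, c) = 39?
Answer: 6241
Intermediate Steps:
(Z(-17/7, -24) + (-344 - 1*(-384)))² = (39 + (-344 - 1*(-384)))² = (39 + (-344 + 384))² = (39 + 40)² = 79² = 6241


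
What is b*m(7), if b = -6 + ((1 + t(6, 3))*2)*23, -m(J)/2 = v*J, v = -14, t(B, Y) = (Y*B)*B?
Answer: 981568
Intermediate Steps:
t(B, Y) = Y*B² (t(B, Y) = (B*Y)*B = Y*B²)
m(J) = 28*J (m(J) = -(-28)*J = 28*J)
b = 5008 (b = -6 + ((1 + 3*6²)*2)*23 = -6 + ((1 + 3*36)*2)*23 = -6 + ((1 + 108)*2)*23 = -6 + (109*2)*23 = -6 + 218*23 = -6 + 5014 = 5008)
b*m(7) = 5008*(28*7) = 5008*196 = 981568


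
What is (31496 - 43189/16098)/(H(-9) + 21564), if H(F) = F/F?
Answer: 506979419/347153370 ≈ 1.4604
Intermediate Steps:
H(F) = 1
(31496 - 43189/16098)/(H(-9) + 21564) = (31496 - 43189/16098)/(1 + 21564) = (31496 - 43189*1/16098)/21565 = (31496 - 43189/16098)*(1/21565) = (506979419/16098)*(1/21565) = 506979419/347153370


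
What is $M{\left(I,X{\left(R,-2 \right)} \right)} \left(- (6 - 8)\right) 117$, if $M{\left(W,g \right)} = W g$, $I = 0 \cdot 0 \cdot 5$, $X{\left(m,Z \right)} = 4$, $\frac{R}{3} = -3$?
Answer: $0$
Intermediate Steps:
$R = -9$ ($R = 3 \left(-3\right) = -9$)
$I = 0$ ($I = 0 \cdot 5 = 0$)
$M{\left(I,X{\left(R,-2 \right)} \right)} \left(- (6 - 8)\right) 117 = 0 \cdot 4 \left(- (6 - 8)\right) 117 = 0 \left(- (6 - 8)\right) 117 = 0 \left(\left(-1\right) \left(-2\right)\right) 117 = 0 \cdot 2 \cdot 117 = 0 \cdot 117 = 0$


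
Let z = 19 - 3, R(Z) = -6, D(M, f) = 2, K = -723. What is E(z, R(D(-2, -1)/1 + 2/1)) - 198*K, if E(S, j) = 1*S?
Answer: 143170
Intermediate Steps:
z = 16
E(S, j) = S
E(z, R(D(-2, -1)/1 + 2/1)) - 198*K = 16 - 198*(-723) = 16 + 143154 = 143170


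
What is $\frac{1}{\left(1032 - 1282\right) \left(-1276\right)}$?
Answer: $\frac{1}{319000} \approx 3.1348 \cdot 10^{-6}$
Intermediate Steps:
$\frac{1}{\left(1032 - 1282\right) \left(-1276\right)} = \frac{1}{\left(-250\right) \left(-1276\right)} = \frac{1}{319000}$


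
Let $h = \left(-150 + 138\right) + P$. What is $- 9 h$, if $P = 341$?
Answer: $-2961$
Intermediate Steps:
$h = 329$ ($h = \left(-150 + 138\right) + 341 = -12 + 341 = 329$)
$- 9 h = \left(-9\right) 329 = -2961$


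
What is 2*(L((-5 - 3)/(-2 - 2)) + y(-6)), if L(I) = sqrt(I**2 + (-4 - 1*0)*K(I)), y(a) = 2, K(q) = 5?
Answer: 4 + 8*I ≈ 4.0 + 8.0*I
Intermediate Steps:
L(I) = sqrt(-20 + I**2) (L(I) = sqrt(I**2 + (-4 - 1*0)*5) = sqrt(I**2 + (-4 + 0)*5) = sqrt(I**2 - 4*5) = sqrt(I**2 - 20) = sqrt(-20 + I**2))
2*(L((-5 - 3)/(-2 - 2)) + y(-6)) = 2*(sqrt(-20 + ((-5 - 3)/(-2 - 2))**2) + 2) = 2*(sqrt(-20 + (-8/(-4))**2) + 2) = 2*(sqrt(-20 + (-8*(-1/4))**2) + 2) = 2*(sqrt(-20 + 2**2) + 2) = 2*(sqrt(-20 + 4) + 2) = 2*(sqrt(-16) + 2) = 2*(4*I + 2) = 2*(2 + 4*I) = 4 + 8*I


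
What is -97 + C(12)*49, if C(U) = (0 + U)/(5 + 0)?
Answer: 103/5 ≈ 20.600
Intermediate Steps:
C(U) = U/5
-97 + C(12)*49 = -97 + ((1/5)*12)*49 = -97 + (12/5)*49 = -97 + 588/5 = 103/5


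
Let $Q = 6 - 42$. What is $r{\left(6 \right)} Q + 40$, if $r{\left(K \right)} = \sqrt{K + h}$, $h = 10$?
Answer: $-104$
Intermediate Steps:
$Q = -36$ ($Q = 6 - 42 = -36$)
$r{\left(K \right)} = \sqrt{10 + K}$ ($r{\left(K \right)} = \sqrt{K + 10} = \sqrt{10 + K}$)
$r{\left(6 \right)} Q + 40 = \sqrt{10 + 6} \left(-36\right) + 40 = \sqrt{16} \left(-36\right) + 40 = 4 \left(-36\right) + 40 = -144 + 40 = -104$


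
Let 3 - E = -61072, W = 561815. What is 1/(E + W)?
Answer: 1/622890 ≈ 1.6054e-6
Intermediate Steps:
E = 61075 (E = 3 - 1*(-61072) = 3 + 61072 = 61075)
1/(E + W) = 1/(61075 + 561815) = 1/622890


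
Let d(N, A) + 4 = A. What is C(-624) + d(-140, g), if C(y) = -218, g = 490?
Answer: 268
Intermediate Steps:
d(N, A) = -4 + A
C(-624) + d(-140, g) = -218 + (-4 + 490) = -218 + 486 = 268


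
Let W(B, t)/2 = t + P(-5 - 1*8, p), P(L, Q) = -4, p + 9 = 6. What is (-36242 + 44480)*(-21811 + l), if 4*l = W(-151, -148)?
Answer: -180305106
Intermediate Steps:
p = -3 (p = -9 + 6 = -3)
W(B, t) = -8 + 2*t (W(B, t) = 2*(t - 4) = 2*(-4 + t) = -8 + 2*t)
l = -76 (l = (-8 + 2*(-148))/4 = (-8 - 296)/4 = (¼)*(-304) = -76)
(-36242 + 44480)*(-21811 + l) = (-36242 + 44480)*(-21811 - 76) = 8238*(-21887) = -180305106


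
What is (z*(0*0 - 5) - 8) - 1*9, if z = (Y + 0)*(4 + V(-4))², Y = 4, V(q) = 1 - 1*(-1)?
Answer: -737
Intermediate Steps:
V(q) = 2 (V(q) = 1 + 1 = 2)
z = 144 (z = (4 + 0)*(4 + 2)² = 4*6² = 4*36 = 144)
(z*(0*0 - 5) - 8) - 1*9 = (144*(0*0 - 5) - 8) - 1*9 = (144*(0 - 5) - 8) - 9 = (144*(-5) - 8) - 9 = (-720 - 8) - 9 = -728 - 9 = -737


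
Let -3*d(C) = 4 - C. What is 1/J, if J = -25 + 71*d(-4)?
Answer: -3/643 ≈ -0.0046656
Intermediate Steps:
d(C) = -4/3 + C/3 (d(C) = -(4 - C)/3 = -4/3 + C/3)
J = -643/3 (J = -25 + 71*(-4/3 + (1/3)*(-4)) = -25 + 71*(-4/3 - 4/3) = -25 + 71*(-8/3) = -25 - 568/3 = -643/3 ≈ -214.33)
1/J = 1/(-643/3) = -3/643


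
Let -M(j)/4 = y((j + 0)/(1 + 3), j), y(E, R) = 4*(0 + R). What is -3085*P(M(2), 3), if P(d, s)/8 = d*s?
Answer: 2369280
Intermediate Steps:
y(E, R) = 4*R
M(j) = -16*j
P(d, s) = 8*d*s (P(d, s) = 8*(d*s) = 8*d*s)
-3085*P(M(2), 3) = -24680*(-16*2)*3 = -24680*(-32)*3 = -3085*(-768) = 2369280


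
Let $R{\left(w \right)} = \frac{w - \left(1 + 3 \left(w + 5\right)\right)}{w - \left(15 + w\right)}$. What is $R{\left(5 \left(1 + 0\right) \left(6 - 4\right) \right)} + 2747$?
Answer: $\frac{13747}{5} \approx 2749.4$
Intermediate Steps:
$R{\left(w \right)} = \frac{16}{15} + \frac{2 w}{15}$ ($R{\left(w \right)} = \frac{w - \left(1 + 3 \left(5 + w\right)\right)}{-15} = \left(w - \left(16 + 3 w\right)\right) \left(- \frac{1}{15}\right) = \left(-16 - 2 w\right) \left(- \frac{1}{15}\right) = \frac{16}{15} + \frac{2 w}{15}$)
$R{\left(5 \left(1 + 0\right) \left(6 - 4\right) \right)} + 2747 = \left(\frac{16}{15} + \frac{2 \cdot 5 \left(1 + 0\right) \left(6 - 4\right)}{15}\right) + 2747 = \left(\frac{16}{15} + \frac{2 \cdot 5 \cdot 1 \cdot 2}{15}\right) + 2747 = \left(\frac{16}{15} + \frac{2 \cdot 5 \cdot 2}{15}\right) + 2747 = \left(\frac{16}{15} + \frac{2}{15} \cdot 10\right) + 2747 = \left(\frac{16}{15} + \frac{4}{3}\right) + 2747 = \frac{12}{5} + 2747 = \frac{13747}{5}$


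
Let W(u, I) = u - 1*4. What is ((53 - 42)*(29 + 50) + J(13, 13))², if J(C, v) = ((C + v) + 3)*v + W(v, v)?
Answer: 1575025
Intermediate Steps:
W(u, I) = -4 + u (W(u, I) = u - 4 = -4 + u)
J(C, v) = -4 + v + v*(3 + C + v) (J(C, v) = ((C + v) + 3)*v + (-4 + v) = (3 + C + v)*v + (-4 + v) = v*(3 + C + v) + (-4 + v) = -4 + v + v*(3 + C + v))
((53 - 42)*(29 + 50) + J(13, 13))² = ((53 - 42)*(29 + 50) + (-4 + 13² + 4*13 + 13*13))² = (11*79 + (-4 + 169 + 52 + 169))² = (869 + 386)² = 1255² = 1575025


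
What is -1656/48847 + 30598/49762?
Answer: 706107317/1215362207 ≈ 0.58099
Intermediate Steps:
-1656/48847 + 30598/49762 = -1656*1/48847 + 30598*(1/49762) = -1656/48847 + 15299/24881 = 706107317/1215362207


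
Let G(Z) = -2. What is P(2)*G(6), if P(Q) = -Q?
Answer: 4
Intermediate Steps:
P(2)*G(6) = -1*2*(-2) = -2*(-2) = 4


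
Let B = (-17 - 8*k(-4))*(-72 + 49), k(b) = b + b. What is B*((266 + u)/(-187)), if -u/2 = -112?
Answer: 529690/187 ≈ 2832.6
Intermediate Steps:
u = 224 (u = -2*(-112) = 224)
k(b) = 2*b
B = -1081 (B = (-17 - 16*(-4))*(-72 + 49) = (-17 - 8*(-8))*(-23) = (-17 + 64)*(-23) = 47*(-23) = -1081)
B*((266 + u)/(-187)) = -1081*(266 + 224)/(-187) = -529690*(-1)/187 = -1081*(-490/187) = 529690/187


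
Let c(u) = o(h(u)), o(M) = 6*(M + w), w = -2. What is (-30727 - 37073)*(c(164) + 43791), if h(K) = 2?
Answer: -2969029800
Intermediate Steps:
o(M) = -12 + 6*M (o(M) = 6*(M - 2) = 6*(-2 + M) = -12 + 6*M)
c(u) = 0 (c(u) = -12 + 6*2 = -12 + 12 = 0)
(-30727 - 37073)*(c(164) + 43791) = (-30727 - 37073)*(0 + 43791) = -67800*43791 = -2969029800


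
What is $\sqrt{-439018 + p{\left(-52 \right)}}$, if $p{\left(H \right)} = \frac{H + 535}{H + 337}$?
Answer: $\frac{3 i \sqrt{440235795}}{95} \approx 662.58 i$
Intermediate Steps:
$p{\left(H \right)} = \frac{535 + H}{337 + H}$
$\sqrt{-439018 + p{\left(-52 \right)}} = \sqrt{-439018 + \frac{535 - 52}{337 - 52}} = \sqrt{-439018 + \frac{1}{285} \cdot 483} = \sqrt{-439018 + \frac{161}{95}} = \sqrt{- \frac{41706549}{95}} = \frac{3 i \sqrt{440235795}}{95}$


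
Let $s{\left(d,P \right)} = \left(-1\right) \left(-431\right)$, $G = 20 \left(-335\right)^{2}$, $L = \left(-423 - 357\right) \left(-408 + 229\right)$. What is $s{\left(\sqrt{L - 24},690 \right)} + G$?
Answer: $2244931$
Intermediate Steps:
$L = 139620$ ($L = \left(-780\right) \left(-179\right) = 139620$)
$G = 2244500$ ($G = 20 \cdot 112225 = 2244500$)
$s{\left(d,P \right)} = 431$
$s{\left(\sqrt{L - 24},690 \right)} + G = 431 + 2244500 = 2244931$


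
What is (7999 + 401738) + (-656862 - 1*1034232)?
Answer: -1281357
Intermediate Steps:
(7999 + 401738) + (-656862 - 1*1034232) = 409737 + (-656862 - 1034232) = 409737 - 1691094 = -1281357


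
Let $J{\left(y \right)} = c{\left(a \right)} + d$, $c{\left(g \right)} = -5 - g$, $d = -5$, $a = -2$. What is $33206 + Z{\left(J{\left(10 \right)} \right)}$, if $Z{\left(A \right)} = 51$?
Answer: $33257$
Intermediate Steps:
$J{\left(y \right)} = -8$ ($J{\left(y \right)} = \left(-5 - -2\right) - 5 = \left(-5 + 2\right) - 5 = -3 - 5 = -8$)
$33206 + Z{\left(J{\left(10 \right)} \right)} = 33206 + 51 = 33257$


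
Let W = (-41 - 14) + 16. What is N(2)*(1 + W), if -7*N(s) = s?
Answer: 76/7 ≈ 10.857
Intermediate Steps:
N(s) = -s/7
W = -39 (W = -55 + 16 = -39)
N(2)*(1 + W) = (-⅐*2)*(1 - 39) = -2/7*(-38) = 76/7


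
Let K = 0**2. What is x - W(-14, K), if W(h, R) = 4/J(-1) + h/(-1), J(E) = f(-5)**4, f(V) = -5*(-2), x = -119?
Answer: -332501/2500 ≈ -133.00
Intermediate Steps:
K = 0
f(V) = 10
J(E) = 10000 (J(E) = 10**4 = 10000)
W(h, R) = 1/2500 - h (W(h, R) = 4/10000 + h/(-1) = 4*(1/10000) + h*(-1) = 1/2500 - h)
x - W(-14, K) = -119 - (1/2500 - 1*(-14)) = -119 - (1/2500 + 14) = -119 - 1*35001/2500 = -119 - 35001/2500 = -332501/2500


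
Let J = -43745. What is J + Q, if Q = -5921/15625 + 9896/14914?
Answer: -5096942856022/116515625 ≈ -43745.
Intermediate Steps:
Q = 33159603/116515625 (Q = -5921*1/15625 + 9896*(1/14914) = -5921/15625 + 4948/7457 = 33159603/116515625 ≈ 0.28459)
J + Q = -43745 + 33159603/116515625 = -5096942856022/116515625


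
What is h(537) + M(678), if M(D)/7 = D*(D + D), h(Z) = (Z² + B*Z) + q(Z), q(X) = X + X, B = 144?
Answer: 6802347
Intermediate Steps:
q(X) = 2*X
h(Z) = Z² + 146*Z (h(Z) = (Z² + 144*Z) + 2*Z = Z² + 146*Z)
M(D) = 14*D² (M(D) = 7*(D*(D + D)) = 7*(D*(2*D)) = 7*(2*D²) = 14*D²)
h(537) + M(678) = 537*(146 + 537) + 14*678² = 537*683 + 14*459684 = 366771 + 6435576 = 6802347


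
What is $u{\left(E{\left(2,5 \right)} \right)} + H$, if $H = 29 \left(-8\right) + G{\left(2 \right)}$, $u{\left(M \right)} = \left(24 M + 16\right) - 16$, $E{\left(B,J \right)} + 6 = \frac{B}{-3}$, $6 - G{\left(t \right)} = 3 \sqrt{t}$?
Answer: $-386 - 3 \sqrt{2} \approx -390.24$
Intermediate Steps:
$G{\left(t \right)} = 6 - 3 \sqrt{t}$
$E{\left(B,J \right)} = -6 - \frac{B}{3}$ ($E{\left(B,J \right)} = -6 + \frac{B}{-3} = -6 + B \left(- \frac{1}{3}\right) = -6 - \frac{B}{3}$)
$u{\left(M \right)} = 24 M$ ($u{\left(M \right)} = \left(16 + 24 M\right) - 16 = 24 M$)
$H = -226 - 3 \sqrt{2}$ ($H = 29 \left(-8\right) + \left(6 - 3 \sqrt{2}\right) = -232 + \left(6 - 3 \sqrt{2}\right) = -226 - 3 \sqrt{2} \approx -230.24$)
$u{\left(E{\left(2,5 \right)} \right)} + H = 24 \left(-6 - \frac{2}{3}\right) - \left(226 + 3 \sqrt{2}\right) = 24 \left(- \frac{20}{3}\right) - \left(226 + 3 \sqrt{2}\right) = -160 - \left(226 + 3 \sqrt{2}\right) = -386 - 3 \sqrt{2}$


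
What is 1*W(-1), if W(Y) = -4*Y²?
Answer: -4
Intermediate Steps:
1*W(-1) = 1*(-4*(-1)²) = 1*(-4*1) = 1*(-4) = -4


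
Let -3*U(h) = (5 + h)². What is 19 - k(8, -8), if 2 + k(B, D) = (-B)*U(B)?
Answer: -1289/3 ≈ -429.67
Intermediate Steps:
U(h) = -(5 + h)²/3
k(B, D) = -2 + B*(5 + B)²/3 (k(B, D) = -2 + (-B)*(-(5 + B)²/3) = -2 + B*(5 + B)²/3)
19 - k(8, -8) = 19 - (-2 + (⅓)*8*(5 + 8)²) = 19 - (-2 + (⅓)*8*13²) = 19 - (-2 + (⅓)*8*169) = 19 - (-2 + 1352/3) = 19 - 1*1346/3 = 19 - 1346/3 = -1289/3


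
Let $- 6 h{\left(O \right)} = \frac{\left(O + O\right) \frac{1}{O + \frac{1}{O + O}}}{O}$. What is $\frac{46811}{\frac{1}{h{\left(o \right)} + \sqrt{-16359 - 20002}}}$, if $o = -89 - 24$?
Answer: $\frac{10579286}{76617} + 46811 i \sqrt{36361} \approx 138.08 + 8.9262 \cdot 10^{6} i$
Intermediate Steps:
$o = -113$ ($o = -89 - 24 = -113$)
$h{\left(O \right)} = - \frac{1}{3 \left(O + \frac{1}{2 O}\right)}$ ($h{\left(O \right)} = - \frac{\frac{O + O}{O + \frac{1}{O + O}} \frac{1}{O}}{6} = - \frac{\frac{2 O}{O + \frac{1}{2 O}} \frac{1}{O}}{6} = - \frac{2 \frac{1}{O + \frac{1}{2 O}}}{6} = - \frac{1}{3 \left(O + \frac{1}{2 O}\right)}$)
$\frac{46811}{\frac{1}{h{\left(o \right)} + \sqrt{-16359 - 20002}}} = \frac{46811}{\frac{1}{\left(-2\right) \left(-113\right) \frac{1}{3 + 6 \left(-113\right)^{2}} + \sqrt{-16359 - 20002}}} = \frac{46811}{\frac{1}{\left(-2\right) \left(-113\right) \frac{1}{3 + 6 \cdot 12769} + \sqrt{-36361}}} = \frac{46811}{\frac{1}{\left(-2\right) \left(-113\right) \frac{1}{3 + 76614} + i \sqrt{36361}}} = \frac{46811}{\frac{1}{\left(-2\right) \left(-113\right) \frac{1}{76617} + i \sqrt{36361}}} = \frac{46811}{\frac{1}{\frac{226}{76617} + i \sqrt{36361}}} = 46811 \left(\frac{226}{76617} + i \sqrt{36361}\right) = \frac{10579286}{76617} + 46811 i \sqrt{36361}$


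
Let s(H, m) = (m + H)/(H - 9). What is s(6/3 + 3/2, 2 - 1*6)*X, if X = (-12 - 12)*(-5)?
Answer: 120/11 ≈ 10.909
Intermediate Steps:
s(H, m) = (H + m)/(-9 + H)
X = 120 (X = -24*(-5) = 120)
s(6/3 + 3/2, 2 - 1*6)*X = (((6/3 + 3/2) + (2 - 1*6))/(-9 + (6/3 + 3/2)))*120 = (((6*(1/3) + 3*(1/2)) + (2 - 6))/(-9 + (6*(1/3) + 3*(1/2))))*120 = (((2 + 3/2) - 4)/(-9 + (2 + 3/2)))*120 = ((7/2 - 4)/(-9 + 7/2))*120 = (-1/2/(-11/2))*120 = -2/11*(-1/2)*120 = (1/11)*120 = 120/11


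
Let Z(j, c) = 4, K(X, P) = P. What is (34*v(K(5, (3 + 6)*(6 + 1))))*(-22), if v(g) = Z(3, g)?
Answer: -2992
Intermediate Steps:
v(g) = 4
(34*v(K(5, (3 + 6)*(6 + 1))))*(-22) = (34*4)*(-22) = 136*(-22) = -2992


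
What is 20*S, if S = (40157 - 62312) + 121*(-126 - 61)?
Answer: -895640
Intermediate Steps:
S = -44782 (S = -22155 + 121*(-187) = -22155 - 22627 = -44782)
20*S = 20*(-44782) = -895640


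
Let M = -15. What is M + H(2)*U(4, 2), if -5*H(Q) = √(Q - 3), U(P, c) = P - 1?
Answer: -15 - 3*I/5 ≈ -15.0 - 0.6*I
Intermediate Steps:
U(P, c) = -1 + P
H(Q) = -√(-3 + Q)/5 (H(Q) = -√(Q - 3)/5 = -√(-3 + Q)/5)
M + H(2)*U(4, 2) = -15 + (-√(-3 + 2)/5)*(-1 + 4) = -15 - I/5*3 = -15 - 3*I/5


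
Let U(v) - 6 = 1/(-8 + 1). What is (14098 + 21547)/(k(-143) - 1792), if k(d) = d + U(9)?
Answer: -249515/13504 ≈ -18.477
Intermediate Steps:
U(v) = 41/7 (U(v) = 6 + 1/(-8 + 1) = 6 + 1/(-7) = 6 - ⅐ = 41/7)
k(d) = 41/7 + d (k(d) = d + 41/7 = 41/7 + d)
(14098 + 21547)/(k(-143) - 1792) = (14098 + 21547)/((41/7 - 143) - 1792) = 35645/(-960/7 - 1792) = 35645/(-13504/7) = 35645*(-7/13504) = -249515/13504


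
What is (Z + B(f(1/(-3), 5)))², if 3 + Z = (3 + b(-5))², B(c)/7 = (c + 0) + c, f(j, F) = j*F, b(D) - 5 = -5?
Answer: 2704/9 ≈ 300.44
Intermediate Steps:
b(D) = 0 (b(D) = 5 - 5 = 0)
f(j, F) = F*j
B(c) = 14*c (B(c) = 7*((c + 0) + c) = 7*(c + c) = 7*(2*c) = 14*c)
Z = 6 (Z = -3 + (3 + 0)² = -3 + 3² = -3 + 9 = 6)
(Z + B(f(1/(-3), 5)))² = (6 + 14*(5/(-3)))² = (6 + 14*(5*(-⅓)))² = (6 + 14*(-5/3))² = (6 - 70/3)² = (-52/3)² = 2704/9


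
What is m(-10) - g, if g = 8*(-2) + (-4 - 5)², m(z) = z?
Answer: -75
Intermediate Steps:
g = 65 (g = -16 + (-9)² = -16 + 81 = 65)
m(-10) - g = -10 - 1*65 = -10 - 65 = -75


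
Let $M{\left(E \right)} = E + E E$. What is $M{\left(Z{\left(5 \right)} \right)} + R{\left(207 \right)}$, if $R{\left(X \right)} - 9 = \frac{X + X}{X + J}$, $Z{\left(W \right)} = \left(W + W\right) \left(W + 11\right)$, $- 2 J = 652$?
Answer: $\frac{3066097}{119} \approx 25766.0$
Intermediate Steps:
$J = -326$ ($J = \left(- \frac{1}{2}\right) 652 = -326$)
$Z{\left(W \right)} = 2 W \left(11 + W\right)$
$R{\left(X \right)} = 9 + \frac{2 X}{-326 + X}$ ($R{\left(X \right)} = 9 + \frac{X + X}{X - 326} = 9 + \frac{2 X}{-326 + X}$)
$M{\left(E \right)} = E + E^{2}$
$M{\left(Z{\left(5 \right)} \right)} + R{\left(207 \right)} = 2 \cdot 5 \left(11 + 5\right) \left(1 + 2 \cdot 5 \left(11 + 5\right)\right) + \frac{-2934 + 11 \cdot 207}{-326 + 207} = 2 \cdot 5 \cdot 16 \left(1 + 2 \cdot 5 \cdot 16\right) + \frac{-2934 + 2277}{-119} = 160 \left(1 + 160\right) - - \frac{657}{119} = 160 \cdot 161 + \frac{657}{119} = 25760 + \frac{657}{119} = \frac{3066097}{119}$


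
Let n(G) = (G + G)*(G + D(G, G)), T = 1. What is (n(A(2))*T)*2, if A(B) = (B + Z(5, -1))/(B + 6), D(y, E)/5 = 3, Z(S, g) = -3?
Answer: -119/16 ≈ -7.4375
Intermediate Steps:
D(y, E) = 15 (D(y, E) = 5*3 = 15)
A(B) = (-3 + B)/(6 + B) (A(B) = (B - 3)/(B + 6) = (-3 + B)/(6 + B))
n(G) = 2*G*(15 + G) (n(G) = (G + G)*(G + 15) = (2*G)*(15 + G) = 2*G*(15 + G))
(n(A(2))*T)*2 = ((2*((-3 + 2)/(6 + 2))*(15 + (-3 + 2)/(6 + 2)))*1)*2 = ((2*(-1/8)*(15 - 1/8))*1)*2 = ((2*(-1/8)*(119/8))*1)*2 = -119/32*1*2 = -119/32*2 = -119/16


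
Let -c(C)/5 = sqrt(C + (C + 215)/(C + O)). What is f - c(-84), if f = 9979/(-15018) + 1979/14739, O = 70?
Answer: -39119953/73783434 + 5*I*sqrt(18298)/14 ≈ -0.5302 + 48.311*I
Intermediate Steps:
f = -39119953/73783434 (f = 9979*(-1/15018) + 1979*(1/14739) = -9979/15018 + 1979/14739 = -39119953/73783434 ≈ -0.53020)
c(C) = -5*sqrt(C + (215 + C)/(70 + C)) (c(C) = -5*sqrt(C + (C + 215)/(C + 70)) = -5*sqrt(C + (215 + C)/(70 + C)))
f - c(-84) = -39119953/73783434 - (-5)*sqrt((215 - 84 - 84*(70 - 84))/(70 - 84)) = -39119953/73783434 - (-5)*sqrt((215 - 84 - 84*(-14))/(-14)) = -39119953/73783434 - (-5)*sqrt(-(215 - 84 + 1176)/14) = -39119953/73783434 - (-5)*sqrt(-1/14*1307) = -39119953/73783434 - (-5)*sqrt(-1307/14) = -39119953/73783434 - (-5)*I*sqrt(18298)/14 = -39119953/73783434 + 5*I*sqrt(18298)/14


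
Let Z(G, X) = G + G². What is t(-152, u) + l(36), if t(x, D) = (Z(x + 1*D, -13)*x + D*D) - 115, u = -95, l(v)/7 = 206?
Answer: -9225472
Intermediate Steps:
l(v) = 1442 (l(v) = 7*206 = 1442)
t(x, D) = -115 + D² + x*(D + x)*(1 + D + x) (t(x, D) = (((x + 1*D)*(1 + (x + 1*D)))*x + D*D) - 115 = (((x + D)*(1 + (x + D)))*x + D²) - 115 = (((D + x)*(1 + (D + x)))*x + D²) - 115 = (((D + x)*(1 + D + x))*x + D²) - 115 = (x*(D + x)*(1 + D + x) + D²) - 115 = (D² + x*(D + x)*(1 + D + x)) - 115 = -115 + D² + x*(D + x)*(1 + D + x))
t(-152, u) + l(36) = (-115 + (-95)² - 152*(-95 - 152)*(1 - 95 - 152)) + 1442 = (-115 + 9025 - 152*(-247)*(-246)) + 1442 = (-115 + 9025 - 9235824) + 1442 = -9226914 + 1442 = -9225472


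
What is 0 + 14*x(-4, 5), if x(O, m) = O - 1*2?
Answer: -84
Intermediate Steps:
x(O, m) = -2 + O (x(O, m) = O - 2 = -2 + O)
0 + 14*x(-4, 5) = 0 + 14*(-2 - 4) = 0 + 14*(-6) = 0 - 84 = -84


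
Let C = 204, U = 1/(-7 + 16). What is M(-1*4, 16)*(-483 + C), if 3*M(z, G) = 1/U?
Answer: -837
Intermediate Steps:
U = ⅑ (U = 1/9 = ⅑ ≈ 0.11111)
M(z, G) = 3 (M(z, G) = 1/(3*(⅑)) = (⅓)*9 = 3)
M(-1*4, 16)*(-483 + C) = 3*(-483 + 204) = 3*(-279) = -837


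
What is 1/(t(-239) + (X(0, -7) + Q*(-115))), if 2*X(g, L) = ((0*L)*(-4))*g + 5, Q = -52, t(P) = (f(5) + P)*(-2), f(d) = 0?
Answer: 2/12921 ≈ 0.00015479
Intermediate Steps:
t(P) = -2*P (t(P) = (0 + P)*(-2) = P*(-2) = -2*P)
X(g, L) = 5/2 (X(g, L) = (((0*L)*(-4))*g + 5)/2 = ((0*(-4))*g + 5)/2 = (0*g + 5)/2 = (0 + 5)/2 = (1/2)*5 = 5/2)
1/(t(-239) + (X(0, -7) + Q*(-115))) = 1/(-2*(-239) + (5/2 - 52*(-115))) = 1/(478 + (5/2 + 5980)) = 1/(478 + 11965/2) = 1/(12921/2) = 2/12921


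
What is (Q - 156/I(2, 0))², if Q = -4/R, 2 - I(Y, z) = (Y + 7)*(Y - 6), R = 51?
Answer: 16434916/938961 ≈ 17.503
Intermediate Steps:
I(Y, z) = 2 - (-6 + Y)*(7 + Y) (I(Y, z) = 2 - (Y + 7)*(Y - 6) = 2 - (7 + Y)*(-6 + Y) = 2 - (-6 + Y)*(7 + Y))
Q = -4/51 ≈ -0.078431
(Q - 156/I(2, 0))² = (-4/51 - 156/(44 - 1*2 - 1*2²))² = (-4/51 - 156/(44 - 2 - 1*4))² = (-4/51 - 156/(44 - 2 - 4))² = (-4/51 - 156/38)² = (-4/51 - 156*1/38)² = (-4/51 - 78/19)² = (-4054/969)² = 16434916/938961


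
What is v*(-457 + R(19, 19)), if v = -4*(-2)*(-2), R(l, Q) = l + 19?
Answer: 6704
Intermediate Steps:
R(l, Q) = 19 + l
v = -16 (v = 8*(-2) = -16)
v*(-457 + R(19, 19)) = -16*(-457 + (19 + 19)) = -16*(-457 + 38) = -16*(-419) = 6704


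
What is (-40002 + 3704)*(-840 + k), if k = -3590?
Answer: 160800140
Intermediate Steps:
(-40002 + 3704)*(-840 + k) = (-40002 + 3704)*(-840 - 3590) = -36298*(-4430) = 160800140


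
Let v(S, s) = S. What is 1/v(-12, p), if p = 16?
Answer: -1/12 ≈ -0.083333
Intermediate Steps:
1/v(-12, p) = 1/(-12) = -1/12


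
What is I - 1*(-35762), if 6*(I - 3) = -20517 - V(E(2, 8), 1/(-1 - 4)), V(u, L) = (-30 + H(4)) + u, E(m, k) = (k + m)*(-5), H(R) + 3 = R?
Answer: 97076/3 ≈ 32359.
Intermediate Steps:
H(R) = -3 + R
E(m, k) = -5*k - 5*m
V(u, L) = -29 + u (V(u, L) = (-30 + (-3 + 4)) + u = (-30 + 1) + u = -29 + u)
I = -10210/3 (I = 3 + (-20517 - (-29 + (-5*8 - 5*2)))/6 = 3 + (-20517 - (-29 + (-40 - 10)))/6 = 3 + (-20517 - (-29 - 50))/6 = 3 + (-20517 - 1*(-79))/6 = 3 + (-20517 + 79)/6 = 3 + (⅙)*(-20438) = 3 - 10219/3 = -10210/3 ≈ -3403.3)
I - 1*(-35762) = -10210/3 - 1*(-35762) = -10210/3 + 35762 = 97076/3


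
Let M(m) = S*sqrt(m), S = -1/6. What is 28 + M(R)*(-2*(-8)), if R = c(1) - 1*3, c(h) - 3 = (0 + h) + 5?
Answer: 28 - 8*sqrt(6)/3 ≈ 21.468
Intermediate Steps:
c(h) = 8 + h (c(h) = 3 + ((0 + h) + 5) = 3 + (h + 5) = 3 + (5 + h) = 8 + h)
R = 6 (R = (8 + 1) - 1*3 = 9 - 3 = 6)
S = -1/6 (S = -1*1/6 = -1/6 ≈ -0.16667)
M(m) = -sqrt(m)/6
28 + M(R)*(-2*(-8)) = 28 + (-sqrt(6)/6)*(-2*(-8)) = 28 - sqrt(6)/6*16 = 28 - 8*sqrt(6)/3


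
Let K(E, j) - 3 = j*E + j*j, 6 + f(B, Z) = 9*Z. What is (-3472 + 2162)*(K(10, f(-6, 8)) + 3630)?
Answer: -11330190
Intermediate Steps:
f(B, Z) = -6 + 9*Z
K(E, j) = 3 + j² + E*j (K(E, j) = 3 + (j*E + j*j) = 3 + (E*j + j²) = 3 + (j² + E*j) = 3 + j² + E*j)
(-3472 + 2162)*(K(10, f(-6, 8)) + 3630) = (-3472 + 2162)*((3 + (-6 + 9*8)² + 10*(-6 + 9*8)) + 3630) = -1310*((3 + (-6 + 72)² + 10*(-6 + 72)) + 3630) = -1310*((3 + 66² + 10*66) + 3630) = -1310*((3 + 4356 + 660) + 3630) = -1310*(5019 + 3630) = -1310*8649 = -11330190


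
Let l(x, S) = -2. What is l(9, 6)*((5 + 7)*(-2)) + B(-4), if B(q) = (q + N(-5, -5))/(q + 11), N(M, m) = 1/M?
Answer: 237/5 ≈ 47.400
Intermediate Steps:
B(q) = (-⅕ + q)/(11 + q) (B(q) = (q + 1/(-5))/(q + 11) = (q - ⅕)/(11 + q) = (-⅕ + q)/(11 + q))
l(9, 6)*((5 + 7)*(-2)) + B(-4) = -2*(5 + 7)*(-2) + (-⅕ - 4)/(11 - 4) = -24*(-2) - 21/5/7 = -2*(-24) + (⅐)*(-21/5) = 48 - ⅗ = 237/5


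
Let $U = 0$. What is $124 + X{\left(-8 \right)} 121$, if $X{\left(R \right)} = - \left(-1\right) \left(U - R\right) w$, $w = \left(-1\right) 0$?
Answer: $124$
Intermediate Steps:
$w = 0$
$X{\left(R \right)} = 0$ ($X{\left(R \right)} = - \left(-1\right) \left(0 - R\right) 0 = - \left(-1\right) - R 0 = - \left(-1\right) 0 = \left(-1\right) 0 = 0$)
$124 + X{\left(-8 \right)} 121 = 124 + 0 \cdot 121 = 124 + 0 = 124$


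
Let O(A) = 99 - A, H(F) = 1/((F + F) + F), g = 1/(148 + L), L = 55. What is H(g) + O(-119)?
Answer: 857/3 ≈ 285.67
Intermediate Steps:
g = 1/203 (g = 1/(148 + 55) = 1/203 ≈ 0.0049261)
H(F) = 1/(3*F) (H(F) = 1/(2*F + F) = 1/(3*F))
H(g) + O(-119) = 1/(3*(1/203)) + (99 - 1*(-119)) = (1/3)*203 + (99 + 119) = 203/3 + 218 = 857/3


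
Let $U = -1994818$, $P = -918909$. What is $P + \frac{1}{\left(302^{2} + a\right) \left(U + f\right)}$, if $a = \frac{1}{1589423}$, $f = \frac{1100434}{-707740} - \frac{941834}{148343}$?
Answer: $- \frac{13948955447791893983396282758674197}{15179909488090653046124146563} \approx -9.1891 \cdot 10^{5}$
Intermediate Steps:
$f = - \frac{414907638011}{52494137410}$ ($f = 1100434 \left(- \frac{1}{707740}\right) - \frac{941834}{148343} = - \frac{550217}{353870} - \frac{941834}{148343} = - \frac{414907638011}{52494137410} \approx -7.9039$)
$a = \frac{1}{1589423} \approx 6.2916 \cdot 10^{-7}$
$P + \frac{1}{\left(302^{2} + a\right) \left(U + f\right)} = -918909 + \frac{1}{\left(302^{2} + \frac{1}{1589423}\right) \left(-1994818 - \frac{414907638011}{52494137410}\right)} = -918909 + \frac{1}{\left(91204 + \frac{1}{1589423}\right) \left(- \frac{104716665107579391}{52494137410}\right)} = -918909 + \frac{1}{\frac{144961735293}{1589423} \left(- \frac{104716665107579391}{52494137410}\right)} = -918909 + \frac{1}{- \frac{15179909488090653046124146563}{83435389364614430}} = -918909 - \frac{83435389364614430}{15179909488090653046124146563} = - \frac{13948955447791893983396282758674197}{15179909488090653046124146563}$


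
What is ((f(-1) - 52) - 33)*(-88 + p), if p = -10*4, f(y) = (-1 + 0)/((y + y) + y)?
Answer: 32512/3 ≈ 10837.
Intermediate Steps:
f(y) = -1/(3*y) (f(y) = -1/(2*y + y) = -1/(3*y))
p = -40
((f(-1) - 52) - 33)*(-88 + p) = ((-⅓/(-1) - 52) - 33)*(-88 - 40) = ((-⅓*(-1) - 52) - 33)*(-128) = ((⅓ - 52) - 33)*(-128) = (-155/3 - 33)*(-128) = -254/3*(-128) = 32512/3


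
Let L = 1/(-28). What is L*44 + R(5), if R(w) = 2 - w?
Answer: -32/7 ≈ -4.5714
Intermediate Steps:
L = -1/28 ≈ -0.035714
L*44 + R(5) = -1/28*44 + (2 - 1*5) = -11/7 + (2 - 5) = -11/7 - 3 = -32/7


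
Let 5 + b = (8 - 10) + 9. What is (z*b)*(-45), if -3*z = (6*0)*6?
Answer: 0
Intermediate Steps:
z = 0 (z = -6*0*6/3 = -0*6 = -1/3*0 = 0)
b = 2 (b = -5 + ((8 - 10) + 9) = -5 + (-2 + 9) = -5 + 7 = 2)
(z*b)*(-45) = (0*2)*(-45) = 0*(-45) = 0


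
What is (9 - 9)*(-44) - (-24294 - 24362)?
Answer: 48656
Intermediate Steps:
(9 - 9)*(-44) - (-24294 - 24362) = 0*(-44) - 1*(-48656) = 0 + 48656 = 48656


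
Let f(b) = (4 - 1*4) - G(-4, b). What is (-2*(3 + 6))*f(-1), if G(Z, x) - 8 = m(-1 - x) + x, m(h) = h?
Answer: 126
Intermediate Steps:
G(Z, x) = 7 (G(Z, x) = 8 + ((-1 - x) + x) = 8 - 1 = 7)
f(b) = -7 (f(b) = (4 - 1*4) - 1*7 = (4 - 4) - 7 = 0 - 7 = -7)
(-2*(3 + 6))*f(-1) = -2*(3 + 6)*(-7) = -2*9*(-7) = -1*18*(-7) = -18*(-7) = 126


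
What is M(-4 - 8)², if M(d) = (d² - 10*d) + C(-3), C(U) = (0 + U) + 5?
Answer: 70756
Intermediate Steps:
C(U) = 5 + U (C(U) = U + 5 = 5 + U)
M(d) = 2 + d² - 10*d (M(d) = (d² - 10*d) + (5 - 3) = (d² - 10*d) + 2 = 2 + d² - 10*d)
M(-4 - 8)² = (2 + (-4 - 8)² - 10*(-4 - 8))² = (2 + (-12)² - 10*(-12))² = (2 + 144 + 120)² = 266² = 70756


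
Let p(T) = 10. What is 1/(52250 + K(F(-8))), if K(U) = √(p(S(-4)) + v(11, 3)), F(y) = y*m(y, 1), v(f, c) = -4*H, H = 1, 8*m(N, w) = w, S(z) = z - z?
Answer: 26125/1365031247 - √6/2730062494 ≈ 1.9138e-5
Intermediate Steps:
S(z) = 0
m(N, w) = w/8
v(f, c) = -4 (v(f, c) = -4*1 = -4)
F(y) = y/8 (F(y) = y*((⅛)*1) = y*(⅛) = y/8)
K(U) = √6 (K(U) = √(10 - 4) = √6)
1/(52250 + K(F(-8))) = 1/(52250 + √6)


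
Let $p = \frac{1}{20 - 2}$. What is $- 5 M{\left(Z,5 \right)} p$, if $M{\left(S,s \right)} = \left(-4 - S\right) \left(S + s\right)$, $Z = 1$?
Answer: $\frac{25}{3} \approx 8.3333$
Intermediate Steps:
$p = \frac{1}{18} \approx 0.055556$
$- 5 M{\left(Z,5 \right)} p = - 5 \left(- 1^{2} - 4 - 20 - 1 \cdot 5\right) \frac{1}{18} = - 5 \left(\left(-1\right) 1 - 4 - 20 - 5\right) \frac{1}{18} = - 5 \left(-1 - 4 - 20 - 5\right) \frac{1}{18} = \left(-5\right) \left(-30\right) \frac{1}{18} = 150 \cdot \frac{1}{18} = \frac{25}{3}$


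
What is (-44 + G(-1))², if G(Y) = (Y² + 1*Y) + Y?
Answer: 2025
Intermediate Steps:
G(Y) = Y² + 2*Y (G(Y) = (Y² + Y) + Y = (Y + Y²) + Y = Y² + 2*Y)
(-44 + G(-1))² = (-44 - (2 - 1))² = (-44 - 1*1)² = (-44 - 1)² = (-45)² = 2025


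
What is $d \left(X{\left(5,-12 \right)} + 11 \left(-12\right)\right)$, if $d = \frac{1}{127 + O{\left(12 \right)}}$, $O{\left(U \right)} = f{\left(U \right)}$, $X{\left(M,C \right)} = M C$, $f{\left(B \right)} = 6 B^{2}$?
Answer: $- \frac{192}{991} \approx -0.19374$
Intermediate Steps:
$X{\left(M,C \right)} = C M$
$O{\left(U \right)} = 6 U^{2}$
$d = \frac{1}{991}$ ($d = \frac{1}{127 + 6 \cdot 12^{2}} = \frac{1}{127 + 6 \cdot 144} = \frac{1}{127 + 864} = \frac{1}{991} \approx 0.0010091$)
$d \left(X{\left(5,-12 \right)} + 11 \left(-12\right)\right) = \frac{\left(-12\right) 5 + 11 \left(-12\right)}{991} = \frac{-60 - 132}{991} = \frac{1}{991} \left(-192\right) = - \frac{192}{991}$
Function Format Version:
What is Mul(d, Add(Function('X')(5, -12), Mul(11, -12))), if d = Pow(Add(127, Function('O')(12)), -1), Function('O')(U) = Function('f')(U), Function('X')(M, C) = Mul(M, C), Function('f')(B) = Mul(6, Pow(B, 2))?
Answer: Rational(-192, 991) ≈ -0.19374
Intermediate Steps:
Function('X')(M, C) = Mul(C, M)
Function('O')(U) = Mul(6, Pow(U, 2))
d = Rational(1, 991) (d = Pow(Add(127, Mul(6, Pow(12, 2))), -1) = Pow(Add(127, Mul(6, 144)), -1) = Pow(Add(127, 864), -1) = Pow(991, -1) = Rational(1, 991) ≈ 0.0010091)
Mul(d, Add(Function('X')(5, -12), Mul(11, -12))) = Mul(Rational(1, 991), Add(Mul(-12, 5), Mul(11, -12))) = Mul(Rational(1, 991), Add(-60, -132)) = Mul(Rational(1, 991), -192) = Rational(-192, 991)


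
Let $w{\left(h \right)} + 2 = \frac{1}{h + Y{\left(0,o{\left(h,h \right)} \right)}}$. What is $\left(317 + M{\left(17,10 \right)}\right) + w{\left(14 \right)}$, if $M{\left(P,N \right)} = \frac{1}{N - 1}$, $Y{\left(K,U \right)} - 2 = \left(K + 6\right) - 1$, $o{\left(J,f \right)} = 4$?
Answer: $\frac{19855}{63} \approx 315.16$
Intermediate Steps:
$Y{\left(K,U \right)} = 7 + K$ ($Y{\left(K,U \right)} = 2 + \left(\left(K + 6\right) - 1\right) = 2 + \left(\left(6 + K\right) - 1\right) = 2 + \left(5 + K\right) = 7 + K$)
$M{\left(P,N \right)} = \frac{1}{-1 + N}$
$w{\left(h \right)} = -2 + \frac{1}{7 + h}$ ($w{\left(h \right)} = -2 + \frac{1}{h + \left(7 + 0\right)} = -2 + \frac{1}{h + 7} = -2 + \frac{1}{7 + h}$)
$\left(317 + M{\left(17,10 \right)}\right) + w{\left(14 \right)} = \left(317 + \frac{1}{-1 + 10}\right) + \frac{-13 - 28}{7 + 14} = \left(317 + \frac{1}{9}\right) + \frac{-13 - 28}{21} = \left(317 + \frac{1}{9}\right) + \frac{1}{21} \left(-41\right) = \frac{2854}{9} - \frac{41}{21} = \frac{19855}{63}$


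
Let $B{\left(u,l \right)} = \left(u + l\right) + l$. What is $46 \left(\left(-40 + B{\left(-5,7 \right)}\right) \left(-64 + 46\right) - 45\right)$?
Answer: $23598$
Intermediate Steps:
$B{\left(u,l \right)} = u + 2 l$ ($B{\left(u,l \right)} = \left(l + u\right) + l = u + 2 l$)
$46 \left(\left(-40 + B{\left(-5,7 \right)}\right) \left(-64 + 46\right) - 45\right) = 46 \left(\left(-40 + \left(-5 + 2 \cdot 7\right)\right) \left(-64 + 46\right) - 45\right) = 46 \left(\left(-40 + \left(-5 + 14\right)\right) \left(-18\right) - 45\right) = 46 \left(\left(-40 + 9\right) \left(-18\right) - 45\right) = 46 \left(\left(-31\right) \left(-18\right) - 45\right) = 46 \left(558 - 45\right) = 46 \cdot 513 = 23598$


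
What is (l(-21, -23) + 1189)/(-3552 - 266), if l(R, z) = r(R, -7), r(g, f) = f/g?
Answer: -1784/5727 ≈ -0.31151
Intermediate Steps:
l(R, z) = -7/R
(l(-21, -23) + 1189)/(-3552 - 266) = (-7/(-21) + 1189)/(-3552 - 266) = (-7*(-1/21) + 1189)/(-3818) = (⅓ + 1189)*(-1/3818) = (3568/3)*(-1/3818) = -1784/5727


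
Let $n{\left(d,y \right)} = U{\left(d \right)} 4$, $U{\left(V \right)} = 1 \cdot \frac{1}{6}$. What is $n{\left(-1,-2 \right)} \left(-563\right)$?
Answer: $- \frac{1126}{3} \approx -375.33$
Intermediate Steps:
$U{\left(V \right)} = \frac{1}{6}$ ($U{\left(V \right)} = 1 \cdot \frac{1}{6} = \frac{1}{6}$)
$n{\left(d,y \right)} = \frac{2}{3}$ ($n{\left(d,y \right)} = \frac{1}{6} \cdot 4 = \frac{2}{3}$)
$n{\left(-1,-2 \right)} \left(-563\right) = \frac{2}{3} \left(-563\right) = - \frac{1126}{3}$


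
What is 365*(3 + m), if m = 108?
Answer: 40515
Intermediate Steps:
365*(3 + m) = 365*(3 + 108) = 365*111 = 40515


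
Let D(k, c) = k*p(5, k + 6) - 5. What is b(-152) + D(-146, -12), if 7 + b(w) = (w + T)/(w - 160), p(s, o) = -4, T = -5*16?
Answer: 22337/39 ≈ 572.74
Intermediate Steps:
T = -80
b(w) = -7 + (-80 + w)/(-160 + w) (b(w) = -7 + (w - 80)/(w - 160) = -7 + (-80 + w)/(-160 + w))
D(k, c) = -5 - 4*k (D(k, c) = k*(-4) - 5 = -4*k - 5 = -5 - 4*k)
b(-152) + D(-146, -12) = 2*(520 - 3*(-152))/(-160 - 152) + (-5 - 4*(-146)) = 2*(520 + 456)/(-312) + (-5 + 584) = 2*(-1/312)*976 + 579 = -244/39 + 579 = 22337/39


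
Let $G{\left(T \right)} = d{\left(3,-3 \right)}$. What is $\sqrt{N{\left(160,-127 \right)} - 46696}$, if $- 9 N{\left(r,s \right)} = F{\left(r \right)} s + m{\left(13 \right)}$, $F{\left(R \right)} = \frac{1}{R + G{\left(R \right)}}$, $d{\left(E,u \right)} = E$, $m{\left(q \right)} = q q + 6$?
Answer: $\frac{i \sqrt{11170623090}}{489} \approx 216.14 i$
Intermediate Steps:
$m{\left(q \right)} = 6 + q^{2}$ ($m{\left(q \right)} = q^{2} + 6 = 6 + q^{2}$)
$G{\left(T \right)} = 3$
$F{\left(R \right)} = \frac{1}{3 + R}$ ($F{\left(R \right)} = \frac{1}{R + 3} = \frac{1}{3 + R}$)
$N{\left(r,s \right)} = - \frac{175}{9} - \frac{s}{9 \left(3 + r\right)}$ ($N{\left(r,s \right)} = - \frac{\frac{s}{3 + r} + \left(6 + 13^{2}\right)}{9} = - \frac{\frac{s}{3 + r} + \left(6 + 169\right)}{9} = - \frac{\frac{s}{3 + r} + 175}{9} = - \frac{175 + \frac{s}{3 + r}}{9} = - \frac{175}{9} - \frac{s}{9 \left(3 + r\right)}$)
$\sqrt{N{\left(160,-127 \right)} - 46696} = \sqrt{\frac{-525 - -127 - 28000}{9 \left(3 + 160\right)} - 46696} = \sqrt{\frac{-525 + 127 - 28000}{9 \cdot 163} - 46696} = \sqrt{\frac{1}{9} \cdot \frac{1}{163} \left(-28398\right) - 46696} = \sqrt{- \frac{9466}{489} - 46696} = \sqrt{- \frac{22843810}{489}} = \frac{i \sqrt{11170623090}}{489}$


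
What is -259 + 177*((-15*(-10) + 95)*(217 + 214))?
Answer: 18690056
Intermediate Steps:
-259 + 177*((-15*(-10) + 95)*(217 + 214)) = -259 + 177*((150 + 95)*431) = -259 + 177*(245*431) = -259 + 177*105595 = -259 + 18690315 = 18690056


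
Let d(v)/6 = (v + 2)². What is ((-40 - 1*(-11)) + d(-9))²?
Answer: 70225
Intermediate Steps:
d(v) = 6*(2 + v)² (d(v) = 6*(v + 2)² = 6*(2 + v)²)
((-40 - 1*(-11)) + d(-9))² = ((-40 - 1*(-11)) + 6*(2 - 9)²)² = ((-40 + 11) + 6*(-7)²)² = (-29 + 6*49)² = (-29 + 294)² = 265² = 70225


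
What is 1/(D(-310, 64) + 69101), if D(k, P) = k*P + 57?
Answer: 1/49318 ≈ 2.0277e-5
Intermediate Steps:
D(k, P) = 57 + P*k (D(k, P) = P*k + 57 = 57 + P*k)
1/(D(-310, 64) + 69101) = 1/((57 + 64*(-310)) + 69101) = 1/((57 - 19840) + 69101) = 1/(-19783 + 69101) = 1/49318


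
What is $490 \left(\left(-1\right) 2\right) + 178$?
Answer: $-802$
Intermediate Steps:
$490 \left(\left(-1\right) 2\right) + 178 = 490 \left(-2\right) + 178 = -980 + 178 = -802$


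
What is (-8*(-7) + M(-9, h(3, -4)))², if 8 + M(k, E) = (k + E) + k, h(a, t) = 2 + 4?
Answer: 1296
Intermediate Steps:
h(a, t) = 6
M(k, E) = -8 + E + 2*k (M(k, E) = -8 + ((k + E) + k) = -8 + ((E + k) + k) = -8 + (E + 2*k) = -8 + E + 2*k)
(-8*(-7) + M(-9, h(3, -4)))² = (-8*(-7) + (-8 + 6 + 2*(-9)))² = (56 + (-8 + 6 - 18))² = (56 - 20)² = 36² = 1296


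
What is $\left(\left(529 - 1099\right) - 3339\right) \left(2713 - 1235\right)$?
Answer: $-5777502$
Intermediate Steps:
$\left(\left(529 - 1099\right) - 3339\right) \left(2713 - 1235\right) = \left(\left(529 - 1099\right) - 3339\right) 1478 = \left(-570 - 3339\right) 1478 = \left(-3909\right) 1478 = -5777502$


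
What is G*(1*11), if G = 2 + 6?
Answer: 88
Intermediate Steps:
G = 8
G*(1*11) = 8*(1*11) = 8*11 = 88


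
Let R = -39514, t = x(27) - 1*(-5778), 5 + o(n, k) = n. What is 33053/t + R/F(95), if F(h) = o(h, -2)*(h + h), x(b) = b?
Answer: 3731417/1102950 ≈ 3.3831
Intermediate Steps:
o(n, k) = -5 + n
F(h) = 2*h*(-5 + h) (F(h) = (-5 + h)*(h + h) = (-5 + h)*(2*h) = 2*h*(-5 + h))
t = 5805 (t = 27 - 1*(-5778) = 27 + 5778 = 5805)
33053/t + R/F(95) = 33053/5805 - 39514*1/(190*(-5 + 95)) = 33053*(1/5805) - 39514/(2*95*90) = 33053/5805 - 39514/17100 = 33053/5805 - 39514*1/17100 = 33053/5805 - 19757/8550 = 3731417/1102950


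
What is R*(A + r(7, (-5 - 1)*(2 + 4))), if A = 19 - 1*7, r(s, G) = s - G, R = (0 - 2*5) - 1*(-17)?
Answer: 385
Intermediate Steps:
R = 7 (R = (0 - 10) + 17 = -10 + 17 = 7)
A = 12 (A = 19 - 7 = 12)
R*(A + r(7, (-5 - 1)*(2 + 4))) = 7*(12 + (7 - (-5 - 1)*(2 + 4))) = 7*(12 + (7 - (-6)*6)) = 7*(12 + (7 - 1*(-36))) = 7*(12 + (7 + 36)) = 7*(12 + 43) = 7*55 = 385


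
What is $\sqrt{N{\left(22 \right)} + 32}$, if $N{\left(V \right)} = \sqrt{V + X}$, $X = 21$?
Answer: $\sqrt{32 + \sqrt{43}} \approx 6.2095$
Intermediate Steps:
$N{\left(V \right)} = \sqrt{21 + V}$ ($N{\left(V \right)} = \sqrt{V + 21} = \sqrt{21 + V}$)
$\sqrt{N{\left(22 \right)} + 32} = \sqrt{\sqrt{21 + 22} + 32} = \sqrt{\sqrt{43} + 32} = \sqrt{32 + \sqrt{43}}$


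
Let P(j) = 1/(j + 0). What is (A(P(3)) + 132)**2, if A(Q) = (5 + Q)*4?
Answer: 211600/9 ≈ 23511.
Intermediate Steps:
P(j) = 1/j
A(Q) = 20 + 4*Q
(A(P(3)) + 132)**2 = ((20 + 4/3) + 132)**2 = (64/3 + 132)**2 = (460/3)**2 = 211600/9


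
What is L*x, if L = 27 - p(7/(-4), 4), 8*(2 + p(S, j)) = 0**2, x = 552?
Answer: 16008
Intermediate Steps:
p(S, j) = -2 (p(S, j) = -2 + (1/8)*0**2 = -2 + (1/8)*0 = -2 + 0 = -2)
L = 29 (L = 27 - 1*(-2) = 27 + 2 = 29)
L*x = 29*552 = 16008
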